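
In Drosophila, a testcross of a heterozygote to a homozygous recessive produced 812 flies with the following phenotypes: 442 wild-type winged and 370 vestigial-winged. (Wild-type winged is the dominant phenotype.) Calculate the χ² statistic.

6.384

A testcross of a heterozygote (Aa × aa) gives a 1:1 phenotypic ratio.
Expected counts for N = 812 under a 1:1 ratio (total parts = 2):
  wild-type winged: 812 × 1/2 = 406
  vestigial-winged: 812 × 1/2 = 406
χ² = Σ (O − E)² / E
  wild-type winged: (442 − 406)² / 406 = 3.1921
  vestigial-winged: (370 − 406)² / 406 = 3.1921
χ² = 3.1921 + 3.1921 = 6.3842 ≈ 6.384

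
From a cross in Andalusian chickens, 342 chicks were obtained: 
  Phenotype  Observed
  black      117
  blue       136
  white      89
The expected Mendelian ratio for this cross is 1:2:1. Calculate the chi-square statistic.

Total ratio parts = 4. Expected numbers out of 342:
  black: 342 × 1/4 = 85.5
  blue: 342 × 2/4 = 171
  white: 342 × 1/4 = 85.5
χ² = Σ (O − E)² / E
  black: (117 − 85.5)² / 85.5 = 11.6053
  blue: (136 − 171)² / 171 = 7.1637
  white: (89 − 85.5)² / 85.5 = 0.1433
χ² = 11.6053 + 7.1637 + 0.1433 = 18.9123 ≈ 18.912

18.912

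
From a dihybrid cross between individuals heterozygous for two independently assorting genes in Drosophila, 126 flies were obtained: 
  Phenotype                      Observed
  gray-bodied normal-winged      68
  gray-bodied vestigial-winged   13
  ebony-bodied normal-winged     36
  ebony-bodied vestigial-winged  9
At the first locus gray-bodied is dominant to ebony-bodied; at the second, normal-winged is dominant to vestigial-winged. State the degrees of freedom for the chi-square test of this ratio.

3

A dihybrid F₂ with independent assortment and complete dominance at both loci gives a 9:3:3:1 phenotypic ratio.
A goodness-of-fit test with 4 phenotype classes has df = 4 − 1 = 3.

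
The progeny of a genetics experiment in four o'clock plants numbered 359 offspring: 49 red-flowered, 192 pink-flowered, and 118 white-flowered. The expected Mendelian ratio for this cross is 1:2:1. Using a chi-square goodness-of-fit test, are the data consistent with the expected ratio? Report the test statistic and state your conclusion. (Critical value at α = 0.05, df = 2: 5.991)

28.265; not consistent

The 1:2:1 ratio has 4 parts, so with N = 359 the expected counts are:
  red-flowered: 359 × 1/4 = 89.75
  pink-flowered: 359 × 2/4 = 179.5
  white-flowered: 359 × 1/4 = 89.75
χ² = Σ (O − E)² / E
  red-flowered: (49 − 89.75)² / 89.75 = 18.5021
  pink-flowered: (192 − 179.5)² / 179.5 = 0.8705
  white-flowered: (118 − 89.75)² / 89.75 = 8.8921
χ² = 18.5021 + 0.8705 + 8.8921 = 28.2647 ≈ 28.265
Degrees of freedom = 3 − 1 = 2; critical value at α = 0.05 is 5.991.
Since 28.265 > 5.991, we reject the null hypothesis — the data do not fit the 1:2:1 ratio.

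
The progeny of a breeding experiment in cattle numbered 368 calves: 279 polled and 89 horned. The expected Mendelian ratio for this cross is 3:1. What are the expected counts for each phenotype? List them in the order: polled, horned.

Expected counts for N = 368 under a 3:1 ratio (total parts = 4):
  polled: 368 × 3/4 = 276
  horned: 368 × 1/4 = 92

276, 92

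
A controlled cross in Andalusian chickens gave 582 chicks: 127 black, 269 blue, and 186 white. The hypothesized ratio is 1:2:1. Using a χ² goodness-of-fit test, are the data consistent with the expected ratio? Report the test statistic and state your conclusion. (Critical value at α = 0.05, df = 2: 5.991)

Total ratio parts = 4. Expected numbers out of 582:
  black: 582 × 1/4 = 145.5
  blue: 582 × 2/4 = 291
  white: 582 × 1/4 = 145.5
χ² = Σ (O − E)² / E
  black: (127 − 145.5)² / 145.5 = 2.3522
  blue: (269 − 291)² / 291 = 1.6632
  white: (186 − 145.5)² / 145.5 = 11.2732
χ² = 2.3522 + 1.6632 + 11.2732 = 15.2886 ≈ 15.289
Degrees of freedom = 3 − 1 = 2; critical value at α = 0.05 is 5.991.
Since 15.289 > 5.991, we reject the null hypothesis — the data do not fit the 1:2:1 ratio.

15.289; not consistent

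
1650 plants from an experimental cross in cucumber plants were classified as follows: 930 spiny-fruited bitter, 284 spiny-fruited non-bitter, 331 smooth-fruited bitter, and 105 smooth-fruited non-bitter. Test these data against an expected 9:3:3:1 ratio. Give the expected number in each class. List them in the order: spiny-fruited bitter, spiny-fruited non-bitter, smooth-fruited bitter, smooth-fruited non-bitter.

928.125, 309.375, 309.375, 103.125

Total ratio parts = 16. Expected numbers out of 1650:
  spiny-fruited bitter: 1650 × 9/16 = 928.125
  spiny-fruited non-bitter: 1650 × 3/16 = 309.375
  smooth-fruited bitter: 1650 × 3/16 = 309.375
  smooth-fruited non-bitter: 1650 × 1/16 = 103.125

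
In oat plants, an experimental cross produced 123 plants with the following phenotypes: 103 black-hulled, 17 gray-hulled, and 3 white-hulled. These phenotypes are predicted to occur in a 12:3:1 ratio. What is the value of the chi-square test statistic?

5.705

Under the 12:3:1 hypothesis (Σ ratio = 16, N = 123):
  black-hulled: 123 × 12/16 = 92.25
  gray-hulled: 123 × 3/16 = 23.0625
  white-hulled: 123 × 1/16 = 7.6875
χ² = Σ (O − E)² / E
  black-hulled: (103 − 92.25)² / 92.25 = 1.2527
  gray-hulled: (17 − 23.0625)² / 23.0625 = 1.5937
  white-hulled: (3 − 7.6875)² / 7.6875 = 2.8582
χ² = 1.2527 + 1.5937 + 2.8582 = 5.7046 ≈ 5.705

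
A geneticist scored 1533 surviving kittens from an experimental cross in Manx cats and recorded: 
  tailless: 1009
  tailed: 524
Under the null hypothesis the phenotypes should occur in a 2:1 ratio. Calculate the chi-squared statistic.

Total ratio parts = 3. Expected numbers out of 1533:
  tailless: 1533 × 2/3 = 1022
  tailed: 1533 × 1/3 = 511
χ² = Σ (O − E)² / E
  tailless: (1009 − 1022)² / 1022 = 0.1654
  tailed: (524 − 511)² / 511 = 0.3307
χ² = 0.1654 + 0.3307 = 0.4961 ≈ 0.496

0.496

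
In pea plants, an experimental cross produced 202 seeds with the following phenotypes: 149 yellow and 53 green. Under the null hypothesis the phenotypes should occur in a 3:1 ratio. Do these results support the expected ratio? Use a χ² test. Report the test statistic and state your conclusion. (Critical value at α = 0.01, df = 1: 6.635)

The 3:1 ratio has 4 parts, so with N = 202 the expected counts are:
  yellow: 202 × 3/4 = 151.5
  green: 202 × 1/4 = 50.5
χ² = Σ (O − E)² / E
  yellow: (149 − 151.5)² / 151.5 = 0.0413
  green: (53 − 50.5)² / 50.5 = 0.1238
χ² = 0.0413 + 0.1238 = 0.1651 ≈ 0.165
Degrees of freedom = 2 − 1 = 1; critical value at α = 0.01 is 6.635.
Since 0.165 < 6.635, we fail to reject the null hypothesis — the data are consistent with the 3:1 ratio.

0.165; consistent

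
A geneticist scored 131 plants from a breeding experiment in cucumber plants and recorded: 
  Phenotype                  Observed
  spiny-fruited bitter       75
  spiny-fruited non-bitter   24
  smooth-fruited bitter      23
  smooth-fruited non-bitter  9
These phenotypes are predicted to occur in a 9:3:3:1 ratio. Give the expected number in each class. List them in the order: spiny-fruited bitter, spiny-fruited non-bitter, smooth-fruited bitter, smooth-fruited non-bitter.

73.6875, 24.5625, 24.5625, 8.1875

The 9:3:3:1 ratio has 16 parts, so with N = 131 the expected counts are:
  spiny-fruited bitter: 131 × 9/16 = 73.6875
  spiny-fruited non-bitter: 131 × 3/16 = 24.5625
  smooth-fruited bitter: 131 × 3/16 = 24.5625
  smooth-fruited non-bitter: 131 × 1/16 = 8.1875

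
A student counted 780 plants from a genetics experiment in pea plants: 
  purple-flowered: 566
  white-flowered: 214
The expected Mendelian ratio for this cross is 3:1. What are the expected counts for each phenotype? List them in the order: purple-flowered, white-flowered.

585, 195

Under the 3:1 hypothesis (Σ ratio = 4, N = 780):
  purple-flowered: 780 × 3/4 = 585
  white-flowered: 780 × 1/4 = 195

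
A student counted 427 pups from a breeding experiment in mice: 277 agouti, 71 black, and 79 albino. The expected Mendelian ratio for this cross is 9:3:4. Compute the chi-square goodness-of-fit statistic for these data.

Under the 9:3:4 hypothesis (Σ ratio = 16, N = 427):
  agouti: 427 × 9/16 = 240.1875
  black: 427 × 3/16 = 80.0625
  albino: 427 × 4/16 = 106.75
χ² = Σ (O − E)² / E
  agouti: (277 − 240.1875)² / 240.1875 = 5.6421
  black: (71 − 80.0625)² / 80.0625 = 1.0258
  albino: (79 − 106.75)² / 106.75 = 7.2137
χ² = 5.6421 + 1.0258 + 7.2137 = 13.8816 ≈ 13.882

13.882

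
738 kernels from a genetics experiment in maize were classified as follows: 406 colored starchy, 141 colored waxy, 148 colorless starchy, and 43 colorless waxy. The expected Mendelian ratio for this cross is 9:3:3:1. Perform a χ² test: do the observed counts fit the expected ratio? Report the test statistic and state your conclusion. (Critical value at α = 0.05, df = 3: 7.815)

Total ratio parts = 16. Expected numbers out of 738:
  colored starchy: 738 × 9/16 = 415.125
  colored waxy: 738 × 3/16 = 138.375
  colorless starchy: 738 × 3/16 = 138.375
  colorless waxy: 738 × 1/16 = 46.125
χ² = Σ (O − E)² / E
  colored starchy: (406 − 415.125)² / 415.125 = 0.2006
  colored waxy: (141 − 138.375)² / 138.375 = 0.0498
  colorless starchy: (148 − 138.375)² / 138.375 = 0.6695
  colorless waxy: (43 − 46.125)² / 46.125 = 0.2117
χ² = 0.2006 + 0.0498 + 0.6695 + 0.2117 = 1.1316 ≈ 1.132
Degrees of freedom = 4 − 1 = 3; critical value at α = 0.05 is 7.815.
Since 1.132 < 7.815, we fail to reject the null hypothesis — the data are consistent with the 9:3:3:1 ratio.

1.132; consistent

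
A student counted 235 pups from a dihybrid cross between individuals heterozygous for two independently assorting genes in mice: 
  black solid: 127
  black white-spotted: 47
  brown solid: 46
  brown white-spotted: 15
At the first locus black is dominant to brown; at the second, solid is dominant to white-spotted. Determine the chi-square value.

A dihybrid F₂ with independent assortment and complete dominance at both loci gives a 9:3:3:1 phenotypic ratio.
The 9:3:3:1 ratio has 16 parts, so with N = 235 the expected counts are:
  black solid: 235 × 9/16 = 132.1875
  black white-spotted: 235 × 3/16 = 44.0625
  brown solid: 235 × 3/16 = 44.0625
  brown white-spotted: 235 × 1/16 = 14.6875
χ² = Σ (O − E)² / E
  black solid: (127 − 132.1875)² / 132.1875 = 0.2036
  black white-spotted: (47 − 44.0625)² / 44.0625 = 0.1958
  brown solid: (46 − 44.0625)² / 44.0625 = 0.0852
  brown white-spotted: (15 − 14.6875)² / 14.6875 = 0.0066
χ² = 0.2036 + 0.1958 + 0.0852 + 0.0066 = 0.4912 ≈ 0.491

0.491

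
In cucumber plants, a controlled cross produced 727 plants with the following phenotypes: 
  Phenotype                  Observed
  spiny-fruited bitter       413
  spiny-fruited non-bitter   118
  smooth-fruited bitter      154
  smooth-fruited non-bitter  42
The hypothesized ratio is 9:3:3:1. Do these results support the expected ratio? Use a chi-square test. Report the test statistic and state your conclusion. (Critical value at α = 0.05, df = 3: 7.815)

5.056; consistent

Total ratio parts = 16. Expected numbers out of 727:
  spiny-fruited bitter: 727 × 9/16 = 408.9375
  spiny-fruited non-bitter: 727 × 3/16 = 136.3125
  smooth-fruited bitter: 727 × 3/16 = 136.3125
  smooth-fruited non-bitter: 727 × 1/16 = 45.4375
χ² = Σ (O − E)² / E
  spiny-fruited bitter: (413 − 408.9375)² / 408.9375 = 0.0404
  spiny-fruited non-bitter: (118 − 136.3125)² / 136.3125 = 2.4601
  smooth-fruited bitter: (154 − 136.3125)² / 136.3125 = 2.2951
  smooth-fruited non-bitter: (42 − 45.4375)² / 45.4375 = 0.2601
χ² = 0.0404 + 2.4601 + 2.2951 + 0.2601 = 5.0557 ≈ 5.056
Degrees of freedom = 4 − 1 = 3; critical value at α = 0.05 is 7.815.
Since 5.056 < 7.815, we fail to reject the null hypothesis — the data are consistent with the 9:3:3:1 ratio.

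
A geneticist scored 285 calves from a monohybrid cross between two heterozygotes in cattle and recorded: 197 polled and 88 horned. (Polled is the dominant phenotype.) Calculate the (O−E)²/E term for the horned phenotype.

3.938

For a monohybrid cross between heterozygotes with complete dominance, the expected phenotypic ratio is 3:1.
Expected counts for N = 285 under a 3:1 ratio (total parts = 4):
  polled: 285 × 3/4 = 213.75
  horned: 285 × 1/4 = 71.25
Contribution of horned: (88 − 71.25)² / 71.25 = 3.9377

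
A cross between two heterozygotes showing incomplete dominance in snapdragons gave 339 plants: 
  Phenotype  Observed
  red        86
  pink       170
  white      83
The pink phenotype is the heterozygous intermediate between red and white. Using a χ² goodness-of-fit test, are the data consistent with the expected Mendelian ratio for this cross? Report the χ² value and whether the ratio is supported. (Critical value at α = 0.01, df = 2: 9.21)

With incomplete dominance, a heterozygote × heterozygote cross gives a 1:2:1 phenotypic ratio.
Under the 1:2:1 hypothesis (Σ ratio = 4, N = 339):
  red: 339 × 1/4 = 84.75
  pink: 339 × 2/4 = 169.5
  white: 339 × 1/4 = 84.75
χ² = Σ (O − E)² / E
  red: (86 − 84.75)² / 84.75 = 0.0184
  pink: (170 − 169.5)² / 169.5 = 0.0015
  white: (83 − 84.75)² / 84.75 = 0.0361
χ² = 0.0184 + 0.0015 + 0.0361 = 0.056
Degrees of freedom = 3 − 1 = 2; critical value at α = 0.01 is 9.21.
Since 0.056 < 9.21, we fail to reject the null hypothesis — the data are consistent with the 1:2:1 ratio.

0.056; consistent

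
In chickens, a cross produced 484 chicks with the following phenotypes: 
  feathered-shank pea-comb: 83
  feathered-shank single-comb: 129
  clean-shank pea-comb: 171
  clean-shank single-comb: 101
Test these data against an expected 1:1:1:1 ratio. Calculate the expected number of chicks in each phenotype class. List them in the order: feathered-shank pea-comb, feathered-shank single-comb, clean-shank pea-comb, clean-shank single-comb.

121, 121, 121, 121

Under the 1:1:1:1 hypothesis (Σ ratio = 4, N = 484):
  feathered-shank pea-comb: 484 × 1/4 = 121
  feathered-shank single-comb: 484 × 1/4 = 121
  clean-shank pea-comb: 484 × 1/4 = 121
  clean-shank single-comb: 484 × 1/4 = 121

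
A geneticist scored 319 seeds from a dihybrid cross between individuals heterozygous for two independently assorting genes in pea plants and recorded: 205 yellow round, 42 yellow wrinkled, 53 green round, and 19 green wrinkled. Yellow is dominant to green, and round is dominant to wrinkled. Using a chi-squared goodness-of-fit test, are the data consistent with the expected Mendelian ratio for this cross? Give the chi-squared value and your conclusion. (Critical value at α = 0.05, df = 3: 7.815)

A dihybrid F₂ with independent assortment and complete dominance at both loci gives a 9:3:3:1 phenotypic ratio.
Expected counts for N = 319 under a 9:3:3:1 ratio (total parts = 16):
  yellow round: 319 × 9/16 = 179.4375
  yellow wrinkled: 319 × 3/16 = 59.8125
  green round: 319 × 3/16 = 59.8125
  green wrinkled: 319 × 1/16 = 19.9375
χ² = Σ (O − E)² / E
  yellow round: (205 − 179.4375)² / 179.4375 = 3.6416
  yellow wrinkled: (42 − 59.8125)² / 59.8125 = 5.3047
  green round: (53 − 59.8125)² / 59.8125 = 0.7759
  green wrinkled: (19 − 19.9375)² / 19.9375 = 0.0441
χ² = 3.6416 + 5.3047 + 0.7759 + 0.0441 = 9.7663 ≈ 9.766
Degrees of freedom = 4 − 1 = 3; critical value at α = 0.05 is 7.815.
Since 9.766 > 7.815, we reject the null hypothesis — the data do not fit the 9:3:3:1 ratio.

9.766; not consistent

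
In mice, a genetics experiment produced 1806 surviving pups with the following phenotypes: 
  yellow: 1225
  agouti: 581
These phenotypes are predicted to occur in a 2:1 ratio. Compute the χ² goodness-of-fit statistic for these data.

1.099

Total ratio parts = 3. Expected numbers out of 1806:
  yellow: 1806 × 2/3 = 1204
  agouti: 1806 × 1/3 = 602
χ² = Σ (O − E)² / E
  yellow: (1225 − 1204)² / 1204 = 0.3663
  agouti: (581 − 602)² / 602 = 0.7326
χ² = 0.3663 + 0.7326 = 1.0989 ≈ 1.099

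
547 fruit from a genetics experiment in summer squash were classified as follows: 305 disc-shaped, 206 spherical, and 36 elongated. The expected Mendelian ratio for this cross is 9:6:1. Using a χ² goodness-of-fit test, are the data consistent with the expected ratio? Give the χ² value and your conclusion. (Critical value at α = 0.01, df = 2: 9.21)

0.123; consistent

The 9:6:1 ratio has 16 parts, so with N = 547 the expected counts are:
  disc-shaped: 547 × 9/16 = 307.6875
  spherical: 547 × 6/16 = 205.125
  elongated: 547 × 1/16 = 34.1875
χ² = Σ (O − E)² / E
  disc-shaped: (305 − 307.6875)² / 307.6875 = 0.0235
  spherical: (206 − 205.125)² / 205.125 = 0.0037
  elongated: (36 − 34.1875)² / 34.1875 = 0.0961
χ² = 0.0235 + 0.0037 + 0.0961 = 0.1233 ≈ 0.123
Degrees of freedom = 3 − 1 = 2; critical value at α = 0.01 is 9.21.
Since 0.123 < 9.21, we fail to reject the null hypothesis — the data are consistent with the 9:6:1 ratio.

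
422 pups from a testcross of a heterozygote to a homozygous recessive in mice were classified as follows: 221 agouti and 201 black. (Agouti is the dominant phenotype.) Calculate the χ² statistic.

0.948

A testcross of a heterozygote (Aa × aa) gives a 1:1 phenotypic ratio.
Total ratio parts = 2. Expected numbers out of 422:
  agouti: 422 × 1/2 = 211
  black: 422 × 1/2 = 211
χ² = Σ (O − E)² / E
  agouti: (221 − 211)² / 211 = 0.4739
  black: (201 − 211)² / 211 = 0.4739
χ² = 0.4739 + 0.4739 = 0.9478 ≈ 0.948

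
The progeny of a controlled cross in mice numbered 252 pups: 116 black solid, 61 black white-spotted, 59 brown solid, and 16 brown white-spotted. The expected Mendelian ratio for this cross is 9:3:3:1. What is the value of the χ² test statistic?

11.605

Total ratio parts = 16. Expected numbers out of 252:
  black solid: 252 × 9/16 = 141.75
  black white-spotted: 252 × 3/16 = 47.25
  brown solid: 252 × 3/16 = 47.25
  brown white-spotted: 252 × 1/16 = 15.75
χ² = Σ (O − E)² / E
  black solid: (116 − 141.75)² / 141.75 = 4.6777
  black white-spotted: (61 − 47.25)² / 47.25 = 4.0013
  brown solid: (59 − 47.25)² / 47.25 = 2.9220
  brown white-spotted: (16 − 15.75)² / 15.75 = 0.0040
χ² = 4.6777 + 4.0013 + 2.9220 + 0.0040 = 11.605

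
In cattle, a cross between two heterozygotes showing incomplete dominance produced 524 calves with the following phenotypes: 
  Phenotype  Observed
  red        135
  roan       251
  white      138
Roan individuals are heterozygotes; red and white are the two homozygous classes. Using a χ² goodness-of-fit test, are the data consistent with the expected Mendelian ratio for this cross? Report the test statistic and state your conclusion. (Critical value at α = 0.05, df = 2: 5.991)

0.958; consistent

With incomplete dominance, a heterozygote × heterozygote cross gives a 1:2:1 phenotypic ratio.
Expected counts for N = 524 under a 1:2:1 ratio (total parts = 4):
  red: 524 × 1/4 = 131
  roan: 524 × 2/4 = 262
  white: 524 × 1/4 = 131
χ² = Σ (O − E)² / E
  red: (135 − 131)² / 131 = 0.1221
  roan: (251 − 262)² / 262 = 0.4618
  white: (138 − 131)² / 131 = 0.3740
χ² = 0.1221 + 0.4618 + 0.3740 = 0.9579 ≈ 0.958
Degrees of freedom = 3 − 1 = 2; critical value at α = 0.05 is 5.991.
Since 0.958 < 5.991, we fail to reject the null hypothesis — the data are consistent with the 1:2:1 ratio.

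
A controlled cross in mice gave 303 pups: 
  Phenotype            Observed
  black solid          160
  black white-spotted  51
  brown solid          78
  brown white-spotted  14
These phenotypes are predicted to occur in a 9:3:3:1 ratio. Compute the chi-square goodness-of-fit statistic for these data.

Expected counts for N = 303 under a 9:3:3:1 ratio (total parts = 16):
  black solid: 303 × 9/16 = 170.4375
  black white-spotted: 303 × 3/16 = 56.8125
  brown solid: 303 × 3/16 = 56.8125
  brown white-spotted: 303 × 1/16 = 18.9375
χ² = Σ (O − E)² / E
  black solid: (160 − 170.4375)² / 170.4375 = 0.6392
  black white-spotted: (51 − 56.8125)² / 56.8125 = 0.5947
  brown solid: (78 − 56.8125)² / 56.8125 = 7.9016
  brown white-spotted: (14 − 18.9375)² / 18.9375 = 1.2873
χ² = 0.6392 + 0.5947 + 7.9016 + 1.2873 = 10.4228 ≈ 10.423

10.423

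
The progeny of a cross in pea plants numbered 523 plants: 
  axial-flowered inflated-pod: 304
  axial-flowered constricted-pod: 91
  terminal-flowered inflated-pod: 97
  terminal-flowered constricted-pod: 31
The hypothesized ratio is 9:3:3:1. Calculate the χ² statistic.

The 9:3:3:1 ratio has 16 parts, so with N = 523 the expected counts are:
  axial-flowered inflated-pod: 523 × 9/16 = 294.1875
  axial-flowered constricted-pod: 523 × 3/16 = 98.0625
  terminal-flowered inflated-pod: 523 × 3/16 = 98.0625
  terminal-flowered constricted-pod: 523 × 1/16 = 32.6875
χ² = Σ (O − E)² / E
  axial-flowered inflated-pod: (304 − 294.1875)² / 294.1875 = 0.3273
  axial-flowered constricted-pod: (91 − 98.0625)² / 98.0625 = 0.5086
  terminal-flowered inflated-pod: (97 − 98.0625)² / 98.0625 = 0.0115
  terminal-flowered constricted-pod: (31 − 32.6875)² / 32.6875 = 0.0871
χ² = 0.3273 + 0.5086 + 0.0115 + 0.0871 = 0.9345 ≈ 0.935

0.935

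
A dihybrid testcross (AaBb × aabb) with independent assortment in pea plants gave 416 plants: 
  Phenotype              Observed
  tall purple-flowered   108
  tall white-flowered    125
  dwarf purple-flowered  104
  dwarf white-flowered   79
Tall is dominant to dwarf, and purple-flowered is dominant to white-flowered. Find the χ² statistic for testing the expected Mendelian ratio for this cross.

A dihybrid testcross with independent assortment gives a 1:1:1:1 ratio.
The 1:1:1:1 ratio has 4 parts, so with N = 416 the expected counts are:
  tall purple-flowered: 416 × 1/4 = 104
  tall white-flowered: 416 × 1/4 = 104
  dwarf purple-flowered: 416 × 1/4 = 104
  dwarf white-flowered: 416 × 1/4 = 104
χ² = Σ (O − E)² / E
  tall purple-flowered: (108 − 104)² / 104 = 0.1538
  tall white-flowered: (125 − 104)² / 104 = 4.2404
  dwarf purple-flowered: (104 − 104)² / 104 = 0.0000
  dwarf white-flowered: (79 − 104)² / 104 = 6.0096
χ² = 0.1538 + 4.2404 + 0.0000 + 6.0096 = 10.4038 ≈ 10.404

10.404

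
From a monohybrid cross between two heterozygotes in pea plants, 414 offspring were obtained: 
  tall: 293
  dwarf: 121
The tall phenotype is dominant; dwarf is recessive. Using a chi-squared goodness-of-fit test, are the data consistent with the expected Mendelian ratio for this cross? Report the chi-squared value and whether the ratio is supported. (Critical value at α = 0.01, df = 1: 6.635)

3.945; consistent

For a monohybrid cross between heterozygotes with complete dominance, the expected phenotypic ratio is 3:1.
The 3:1 ratio has 4 parts, so with N = 414 the expected counts are:
  tall: 414 × 3/4 = 310.5
  dwarf: 414 × 1/4 = 103.5
χ² = Σ (O − E)² / E
  tall: (293 − 310.5)² / 310.5 = 0.9863
  dwarf: (121 − 103.5)² / 103.5 = 2.9589
χ² = 0.9863 + 2.9589 = 3.9452 ≈ 3.945
Degrees of freedom = 2 − 1 = 1; critical value at α = 0.01 is 6.635.
Since 3.945 < 6.635, we fail to reject the null hypothesis — the data are consistent with the 3:1 ratio.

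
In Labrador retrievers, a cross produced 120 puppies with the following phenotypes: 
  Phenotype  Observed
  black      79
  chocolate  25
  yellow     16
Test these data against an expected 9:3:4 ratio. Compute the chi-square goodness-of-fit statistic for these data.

8.770

Total ratio parts = 16. Expected numbers out of 120:
  black: 120 × 9/16 = 67.5
  chocolate: 120 × 3/16 = 22.5
  yellow: 120 × 4/16 = 30
χ² = Σ (O − E)² / E
  black: (79 − 67.5)² / 67.5 = 1.9593
  chocolate: (25 − 22.5)² / 22.5 = 0.2778
  yellow: (16 − 30)² / 30 = 6.5333
χ² = 1.9593 + 0.2778 + 6.5333 = 8.7704 ≈ 8.770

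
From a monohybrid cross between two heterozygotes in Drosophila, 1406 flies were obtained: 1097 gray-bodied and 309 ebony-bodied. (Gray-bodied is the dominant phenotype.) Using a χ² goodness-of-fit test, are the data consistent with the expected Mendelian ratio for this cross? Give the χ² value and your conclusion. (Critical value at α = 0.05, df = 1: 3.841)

6.852; not consistent

For a monohybrid cross between heterozygotes with complete dominance, the expected phenotypic ratio is 3:1.
Under the 3:1 hypothesis (Σ ratio = 4, N = 1406):
  gray-bodied: 1406 × 3/4 = 1054.5
  ebony-bodied: 1406 × 1/4 = 351.5
χ² = Σ (O − E)² / E
  gray-bodied: (1097 − 1054.5)² / 1054.5 = 1.7129
  ebony-bodied: (309 − 351.5)² / 351.5 = 5.1387
χ² = 1.7129 + 5.1387 = 6.8516 ≈ 6.852
Degrees of freedom = 2 − 1 = 1; critical value at α = 0.05 is 3.841.
Since 6.852 > 3.841, we reject the null hypothesis — the data do not fit the 3:1 ratio.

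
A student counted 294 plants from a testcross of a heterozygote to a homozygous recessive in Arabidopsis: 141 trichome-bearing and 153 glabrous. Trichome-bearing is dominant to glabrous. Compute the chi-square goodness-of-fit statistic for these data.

A testcross of a heterozygote (Aa × aa) gives a 1:1 phenotypic ratio.
Under the 1:1 hypothesis (Σ ratio = 2, N = 294):
  trichome-bearing: 294 × 1/2 = 147
  glabrous: 294 × 1/2 = 147
χ² = Σ (O − E)² / E
  trichome-bearing: (141 − 147)² / 147 = 0.2449
  glabrous: (153 − 147)² / 147 = 0.2449
χ² = 0.2449 + 0.2449 = 0.4898 ≈ 0.490

0.490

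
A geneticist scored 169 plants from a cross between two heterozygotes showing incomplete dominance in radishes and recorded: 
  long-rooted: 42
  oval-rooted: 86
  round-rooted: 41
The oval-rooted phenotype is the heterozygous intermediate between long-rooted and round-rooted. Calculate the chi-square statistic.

With incomplete dominance, a heterozygote × heterozygote cross gives a 1:2:1 phenotypic ratio.
Total ratio parts = 4. Expected numbers out of 169:
  long-rooted: 169 × 1/4 = 42.25
  oval-rooted: 169 × 2/4 = 84.5
  round-rooted: 169 × 1/4 = 42.25
χ² = Σ (O − E)² / E
  long-rooted: (42 − 42.25)² / 42.25 = 0.0015
  oval-rooted: (86 − 84.5)² / 84.5 = 0.0266
  round-rooted: (41 − 42.25)² / 42.25 = 0.0370
χ² = 0.0015 + 0.0266 + 0.0370 = 0.0651 ≈ 0.065

0.065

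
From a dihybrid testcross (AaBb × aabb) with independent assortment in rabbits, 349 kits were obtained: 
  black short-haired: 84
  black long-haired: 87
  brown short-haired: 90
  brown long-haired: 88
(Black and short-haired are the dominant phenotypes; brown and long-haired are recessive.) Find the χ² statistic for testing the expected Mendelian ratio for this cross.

A dihybrid testcross with independent assortment gives a 1:1:1:1 ratio.
Total ratio parts = 4. Expected numbers out of 349:
  black short-haired: 349 × 1/4 = 87.25
  black long-haired: 349 × 1/4 = 87.25
  brown short-haired: 349 × 1/4 = 87.25
  brown long-haired: 349 × 1/4 = 87.25
χ² = Σ (O − E)² / E
  black short-haired: (84 − 87.25)² / 87.25 = 0.1211
  black long-haired: (87 − 87.25)² / 87.25 = 0.0007
  brown short-haired: (90 − 87.25)² / 87.25 = 0.0867
  brown long-haired: (88 − 87.25)² / 87.25 = 0.0064
χ² = 0.1211 + 0.0007 + 0.0867 + 0.0064 = 0.2149 ≈ 0.215

0.215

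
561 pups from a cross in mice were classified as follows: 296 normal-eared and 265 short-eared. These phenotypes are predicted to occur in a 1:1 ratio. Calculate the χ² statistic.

1.713

Under the 1:1 hypothesis (Σ ratio = 2, N = 561):
  normal-eared: 561 × 1/2 = 280.5
  short-eared: 561 × 1/2 = 280.5
χ² = Σ (O − E)² / E
  normal-eared: (296 − 280.5)² / 280.5 = 0.8565
  short-eared: (265 − 280.5)² / 280.5 = 0.8565
χ² = 0.8565 + 0.8565 = 1.713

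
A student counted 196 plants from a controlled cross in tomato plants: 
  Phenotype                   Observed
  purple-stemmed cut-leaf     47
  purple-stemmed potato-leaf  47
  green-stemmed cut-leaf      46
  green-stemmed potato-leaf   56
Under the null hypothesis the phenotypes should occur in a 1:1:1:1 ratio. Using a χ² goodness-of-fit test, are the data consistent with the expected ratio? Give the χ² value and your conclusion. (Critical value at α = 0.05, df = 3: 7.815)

1.347; consistent

Total ratio parts = 4. Expected numbers out of 196:
  purple-stemmed cut-leaf: 196 × 1/4 = 49
  purple-stemmed potato-leaf: 196 × 1/4 = 49
  green-stemmed cut-leaf: 196 × 1/4 = 49
  green-stemmed potato-leaf: 196 × 1/4 = 49
χ² = Σ (O − E)² / E
  purple-stemmed cut-leaf: (47 − 49)² / 49 = 0.0816
  purple-stemmed potato-leaf: (47 − 49)² / 49 = 0.0816
  green-stemmed cut-leaf: (46 − 49)² / 49 = 0.1837
  green-stemmed potato-leaf: (56 − 49)² / 49 = 1.0000
χ² = 0.0816 + 0.0816 + 0.1837 + 1.0000 = 1.3469 ≈ 1.347
Degrees of freedom = 4 − 1 = 3; critical value at α = 0.05 is 7.815.
Since 1.347 < 7.815, we fail to reject the null hypothesis — the data are consistent with the 1:1:1:1 ratio.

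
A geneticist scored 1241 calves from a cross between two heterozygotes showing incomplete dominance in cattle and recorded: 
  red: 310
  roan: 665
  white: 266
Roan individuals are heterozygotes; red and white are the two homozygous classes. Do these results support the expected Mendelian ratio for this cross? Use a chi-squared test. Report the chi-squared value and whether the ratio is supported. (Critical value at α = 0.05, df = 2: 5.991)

With incomplete dominance, a heterozygote × heterozygote cross gives a 1:2:1 phenotypic ratio.
The 1:2:1 ratio has 4 parts, so with N = 1241 the expected counts are:
  red: 1241 × 1/4 = 310.25
  roan: 1241 × 2/4 = 620.5
  white: 1241 × 1/4 = 310.25
χ² = Σ (O − E)² / E
  red: (310 − 310.25)² / 310.25 = 0.0002
  roan: (665 − 620.5)² / 620.5 = 3.1914
  white: (266 − 310.25)² / 310.25 = 6.3112
χ² = 0.0002 + 3.1914 + 6.3112 = 9.5028 ≈ 9.503
Degrees of freedom = 3 − 1 = 2; critical value at α = 0.05 is 5.991.
Since 9.503 > 5.991, we reject the null hypothesis — the data do not fit the 1:2:1 ratio.

9.503; not consistent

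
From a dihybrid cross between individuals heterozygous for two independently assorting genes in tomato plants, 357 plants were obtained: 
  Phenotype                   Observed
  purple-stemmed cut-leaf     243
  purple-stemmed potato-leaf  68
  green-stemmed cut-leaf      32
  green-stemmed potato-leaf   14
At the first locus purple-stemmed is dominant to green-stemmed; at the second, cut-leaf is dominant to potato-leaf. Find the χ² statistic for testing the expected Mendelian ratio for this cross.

A dihybrid F₂ with independent assortment and complete dominance at both loci gives a 9:3:3:1 phenotypic ratio.
Under the 9:3:3:1 hypothesis (Σ ratio = 16, N = 357):
  purple-stemmed cut-leaf: 357 × 9/16 = 200.8125
  purple-stemmed potato-leaf: 357 × 3/16 = 66.9375
  green-stemmed cut-leaf: 357 × 3/16 = 66.9375
  green-stemmed potato-leaf: 357 × 1/16 = 22.3125
χ² = Σ (O − E)² / E
  purple-stemmed cut-leaf: (243 − 200.8125)² / 200.8125 = 8.8629
  purple-stemmed potato-leaf: (68 − 66.9375)² / 66.9375 = 0.0169
  green-stemmed cut-leaf: (32 − 66.9375)² / 66.9375 = 18.2354
  green-stemmed potato-leaf: (14 − 22.3125)² / 22.3125 = 3.0968
χ² = 8.8629 + 0.0169 + 18.2354 + 3.0968 = 30.212

30.212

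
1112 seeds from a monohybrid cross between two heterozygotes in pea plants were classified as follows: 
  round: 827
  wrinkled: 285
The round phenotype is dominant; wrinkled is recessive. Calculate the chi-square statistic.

0.235

For a monohybrid cross between heterozygotes with complete dominance, the expected phenotypic ratio is 3:1.
Total ratio parts = 4. Expected numbers out of 1112:
  round: 1112 × 3/4 = 834
  wrinkled: 1112 × 1/4 = 278
χ² = Σ (O − E)² / E
  round: (827 − 834)² / 834 = 0.0588
  wrinkled: (285 − 278)² / 278 = 0.1763
χ² = 0.0588 + 0.1763 = 0.2351 ≈ 0.235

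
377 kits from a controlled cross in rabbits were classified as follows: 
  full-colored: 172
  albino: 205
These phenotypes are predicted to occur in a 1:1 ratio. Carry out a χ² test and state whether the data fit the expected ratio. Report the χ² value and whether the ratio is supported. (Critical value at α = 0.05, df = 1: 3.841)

2.889; consistent

Expected counts for N = 377 under a 1:1 ratio (total parts = 2):
  full-colored: 377 × 1/2 = 188.5
  albino: 377 × 1/2 = 188.5
χ² = Σ (O − E)² / E
  full-colored: (172 − 188.5)² / 188.5 = 1.4443
  albino: (205 − 188.5)² / 188.5 = 1.4443
χ² = 1.4443 + 1.4443 = 2.8886 ≈ 2.889
Degrees of freedom = 2 − 1 = 1; critical value at α = 0.05 is 3.841.
Since 2.889 < 3.841, we fail to reject the null hypothesis — the data are consistent with the 1:1 ratio.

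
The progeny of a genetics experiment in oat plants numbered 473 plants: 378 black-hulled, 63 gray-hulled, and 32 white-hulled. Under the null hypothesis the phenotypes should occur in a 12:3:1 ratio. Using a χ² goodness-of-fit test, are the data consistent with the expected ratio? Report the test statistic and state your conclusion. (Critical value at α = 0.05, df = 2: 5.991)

Under the 12:3:1 hypothesis (Σ ratio = 16, N = 473):
  black-hulled: 473 × 12/16 = 354.75
  gray-hulled: 473 × 3/16 = 88.6875
  white-hulled: 473 × 1/16 = 29.5625
χ² = Σ (O − E)² / E
  black-hulled: (378 − 354.75)² / 354.75 = 1.5238
  gray-hulled: (63 − 88.6875)² / 88.6875 = 7.4401
  white-hulled: (32 − 29.5625)² / 29.5625 = 0.2010
χ² = 1.5238 + 7.4401 + 0.2010 = 9.1649 ≈ 9.165
Degrees of freedom = 3 − 1 = 2; critical value at α = 0.05 is 5.991.
Since 9.165 > 5.991, we reject the null hypothesis — the data do not fit the 12:3:1 ratio.

9.165; not consistent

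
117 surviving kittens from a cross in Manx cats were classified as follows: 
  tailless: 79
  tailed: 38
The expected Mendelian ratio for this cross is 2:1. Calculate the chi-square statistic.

0.038

Expected counts for N = 117 under a 2:1 ratio (total parts = 3):
  tailless: 117 × 2/3 = 78
  tailed: 117 × 1/3 = 39
χ² = Σ (O − E)² / E
  tailless: (79 − 78)² / 78 = 0.0128
  tailed: (38 − 39)² / 39 = 0.0256
χ² = 0.0128 + 0.0256 = 0.0384 ≈ 0.038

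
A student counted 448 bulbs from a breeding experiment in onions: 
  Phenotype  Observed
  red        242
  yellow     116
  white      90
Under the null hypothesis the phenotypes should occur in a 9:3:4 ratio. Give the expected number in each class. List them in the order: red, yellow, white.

252, 84, 112

Total ratio parts = 16. Expected numbers out of 448:
  red: 448 × 9/16 = 252
  yellow: 448 × 3/16 = 84
  white: 448 × 4/16 = 112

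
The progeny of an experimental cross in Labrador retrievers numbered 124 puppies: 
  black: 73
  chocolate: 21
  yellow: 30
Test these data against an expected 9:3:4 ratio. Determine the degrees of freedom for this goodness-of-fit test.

2

A goodness-of-fit test with 3 phenotype classes has df = 3 − 1 = 2.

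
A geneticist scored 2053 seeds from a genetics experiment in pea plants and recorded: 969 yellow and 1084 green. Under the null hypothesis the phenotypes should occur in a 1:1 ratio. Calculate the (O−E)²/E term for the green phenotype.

The 1:1 ratio has 2 parts, so with N = 2053 the expected counts are:
  yellow: 2053 × 1/2 = 1026.5
  green: 2053 × 1/2 = 1026.5
Contribution of green: (1084 − 1026.5)² / 1026.5 = 3.2209

3.221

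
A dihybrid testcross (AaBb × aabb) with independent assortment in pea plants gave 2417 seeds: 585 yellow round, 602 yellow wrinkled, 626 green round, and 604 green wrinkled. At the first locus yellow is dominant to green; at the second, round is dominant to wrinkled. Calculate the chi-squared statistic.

1.405

A dihybrid testcross with independent assortment gives a 1:1:1:1 ratio.
Expected counts for N = 2417 under a 1:1:1:1 ratio (total parts = 4):
  yellow round: 2417 × 1/4 = 604.25
  yellow wrinkled: 2417 × 1/4 = 604.25
  green round: 2417 × 1/4 = 604.25
  green wrinkled: 2417 × 1/4 = 604.25
χ² = Σ (O − E)² / E
  yellow round: (585 − 604.25)² / 604.25 = 0.6133
  yellow wrinkled: (602 − 604.25)² / 604.25 = 0.0084
  green round: (626 − 604.25)² / 604.25 = 0.7829
  green wrinkled: (604 − 604.25)² / 604.25 = 0.0001
χ² = 0.6133 + 0.0084 + 0.7829 + 0.0001 = 1.4047 ≈ 1.405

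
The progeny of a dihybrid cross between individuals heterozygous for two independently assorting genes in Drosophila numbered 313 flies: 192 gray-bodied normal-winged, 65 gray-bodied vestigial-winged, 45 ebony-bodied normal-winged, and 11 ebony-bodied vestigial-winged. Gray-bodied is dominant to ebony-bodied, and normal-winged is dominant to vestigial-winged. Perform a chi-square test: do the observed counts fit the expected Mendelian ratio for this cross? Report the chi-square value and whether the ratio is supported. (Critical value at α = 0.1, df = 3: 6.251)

A dihybrid F₂ with independent assortment and complete dominance at both loci gives a 9:3:3:1 phenotypic ratio.
Total ratio parts = 16. Expected numbers out of 313:
  gray-bodied normal-winged: 313 × 9/16 = 176.0625
  gray-bodied vestigial-winged: 313 × 3/16 = 58.6875
  ebony-bodied normal-winged: 313 × 3/16 = 58.6875
  ebony-bodied vestigial-winged: 313 × 1/16 = 19.5625
χ² = Σ (O − E)² / E
  gray-bodied normal-winged: (192 − 176.0625)² / 176.0625 = 1.4427
  gray-bodied vestigial-winged: (65 − 58.6875)² / 58.6875 = 0.6790
  ebony-bodied normal-winged: (45 − 58.6875)² / 58.6875 = 3.1923
  ebony-bodied vestigial-winged: (11 − 19.5625)² / 19.5625 = 3.7478
χ² = 1.4427 + 0.6790 + 3.1923 + 3.7478 = 9.0618 ≈ 9.062
Degrees of freedom = 4 − 1 = 3; critical value at α = 0.1 is 6.251.
Since 9.062 > 6.251, we reject the null hypothesis — the data do not fit the 9:3:3:1 ratio.

9.062; not consistent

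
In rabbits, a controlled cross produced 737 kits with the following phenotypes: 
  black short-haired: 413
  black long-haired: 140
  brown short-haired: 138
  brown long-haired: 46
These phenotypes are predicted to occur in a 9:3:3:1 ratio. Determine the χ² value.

0.030

Expected counts for N = 737 under a 9:3:3:1 ratio (total parts = 16):
  black short-haired: 737 × 9/16 = 414.5625
  black long-haired: 737 × 3/16 = 138.1875
  brown short-haired: 737 × 3/16 = 138.1875
  brown long-haired: 737 × 1/16 = 46.0625
χ² = Σ (O − E)² / E
  black short-haired: (413 − 414.5625)² / 414.5625 = 0.0059
  black long-haired: (140 − 138.1875)² / 138.1875 = 0.0238
  brown short-haired: (138 − 138.1875)² / 138.1875 = 0.0003
  brown long-haired: (46 − 46.0625)² / 46.0625 = 0.0001
χ² = 0.0059 + 0.0238 + 0.0003 + 0.0001 = 0.0301 ≈ 0.030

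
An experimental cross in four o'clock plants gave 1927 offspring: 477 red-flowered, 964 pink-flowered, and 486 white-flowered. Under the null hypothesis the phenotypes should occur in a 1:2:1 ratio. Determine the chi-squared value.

The 1:2:1 ratio has 4 parts, so with N = 1927 the expected counts are:
  red-flowered: 1927 × 1/4 = 481.75
  pink-flowered: 1927 × 2/4 = 963.5
  white-flowered: 1927 × 1/4 = 481.75
χ² = Σ (O − E)² / E
  red-flowered: (477 − 481.75)² / 481.75 = 0.0468
  pink-flowered: (964 − 963.5)² / 963.5 = 0.0003
  white-flowered: (486 − 481.75)² / 481.75 = 0.0375
χ² = 0.0468 + 0.0003 + 0.0375 = 0.0846 ≈ 0.085

0.085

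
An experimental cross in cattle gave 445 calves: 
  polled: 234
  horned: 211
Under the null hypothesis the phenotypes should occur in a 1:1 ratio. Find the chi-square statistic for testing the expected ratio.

1.189

Under the 1:1 hypothesis (Σ ratio = 2, N = 445):
  polled: 445 × 1/2 = 222.5
  horned: 445 × 1/2 = 222.5
χ² = Σ (O − E)² / E
  polled: (234 − 222.5)² / 222.5 = 0.5944
  horned: (211 − 222.5)² / 222.5 = 0.5944
χ² = 0.5944 + 0.5944 = 1.1888 ≈ 1.189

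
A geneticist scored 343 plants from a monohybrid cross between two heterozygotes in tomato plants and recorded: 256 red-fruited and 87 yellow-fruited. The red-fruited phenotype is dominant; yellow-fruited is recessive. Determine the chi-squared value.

For a monohybrid cross between heterozygotes with complete dominance, the expected phenotypic ratio is 3:1.
Expected counts for N = 343 under a 3:1 ratio (total parts = 4):
  red-fruited: 343 × 3/4 = 257.25
  yellow-fruited: 343 × 1/4 = 85.75
χ² = Σ (O − E)² / E
  red-fruited: (256 − 257.25)² / 257.25 = 0.0061
  yellow-fruited: (87 − 85.75)² / 85.75 = 0.0182
χ² = 0.0061 + 0.0182 = 0.0243 ≈ 0.024

0.024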